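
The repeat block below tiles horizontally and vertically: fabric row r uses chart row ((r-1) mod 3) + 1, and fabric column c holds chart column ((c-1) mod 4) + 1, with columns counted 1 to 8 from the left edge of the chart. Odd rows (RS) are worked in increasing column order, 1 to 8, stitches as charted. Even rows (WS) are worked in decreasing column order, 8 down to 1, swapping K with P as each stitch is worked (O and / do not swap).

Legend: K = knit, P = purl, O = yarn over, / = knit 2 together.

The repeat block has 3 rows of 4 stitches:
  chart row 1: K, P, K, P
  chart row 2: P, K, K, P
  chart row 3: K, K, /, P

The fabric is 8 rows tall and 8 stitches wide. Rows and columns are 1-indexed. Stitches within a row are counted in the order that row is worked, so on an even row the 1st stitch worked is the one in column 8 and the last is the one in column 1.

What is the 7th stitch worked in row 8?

For row 8: chart row = ((8-1) mod 3) + 1 = 2; this is a WS (even) row.
Chart row 2 tiled across columns 1-8: P K K P P K K P
WS: work from column 8 back to column 1 (reverse the tiled row), swapping K<->P (O and / unchanged).
Row 8 as worked: K P P K K P P K
Counting 7 along the worked row gives P.

Stitch:
P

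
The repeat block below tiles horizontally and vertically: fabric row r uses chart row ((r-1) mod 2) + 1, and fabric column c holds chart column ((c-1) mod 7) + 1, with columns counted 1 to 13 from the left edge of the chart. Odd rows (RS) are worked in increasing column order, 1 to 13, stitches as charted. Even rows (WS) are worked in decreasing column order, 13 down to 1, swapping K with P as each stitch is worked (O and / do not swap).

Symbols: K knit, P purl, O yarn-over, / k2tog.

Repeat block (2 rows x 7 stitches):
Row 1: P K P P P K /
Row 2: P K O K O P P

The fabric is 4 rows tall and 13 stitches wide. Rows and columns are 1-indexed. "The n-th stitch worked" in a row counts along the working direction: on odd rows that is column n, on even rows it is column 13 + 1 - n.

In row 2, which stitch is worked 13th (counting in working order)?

Result:
K

Derivation:
Row 2: (2-1) mod 2 = 1, so use chart row 2. Even row -> WS.
Chart row 2 tiled across columns 1-13: P K O K O P P P K O K O P
WS row: flip the tiled sequence (start at column 13) and apply K<->P; O and / stay.
Row 2 as worked: K O P O P K K K O P O P K
Stitch 13 in working order -> K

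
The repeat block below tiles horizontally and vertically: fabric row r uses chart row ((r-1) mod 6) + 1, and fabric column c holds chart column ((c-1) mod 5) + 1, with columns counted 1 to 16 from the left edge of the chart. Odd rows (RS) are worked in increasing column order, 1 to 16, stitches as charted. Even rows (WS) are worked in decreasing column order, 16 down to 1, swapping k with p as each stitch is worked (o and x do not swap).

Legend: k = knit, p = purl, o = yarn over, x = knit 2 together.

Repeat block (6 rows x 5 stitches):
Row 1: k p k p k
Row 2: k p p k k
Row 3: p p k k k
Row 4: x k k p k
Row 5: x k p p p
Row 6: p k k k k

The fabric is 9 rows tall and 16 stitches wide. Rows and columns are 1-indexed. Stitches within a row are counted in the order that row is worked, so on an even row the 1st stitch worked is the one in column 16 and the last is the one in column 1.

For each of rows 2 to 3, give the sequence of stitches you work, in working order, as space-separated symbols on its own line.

== ROWS AS WORKED ==
p p p k k p p p k k p p p k k p
p p k k k p p k k k p p k k k p

Derivation:
Row 2: chart row 2, WS - tiled (columns 1-16): k p p k k k p p k k k p p k k k; work from column 16 back to 1 with k<->p swapped.
Row 3: chart row 3, RS - tile across columns 1-16 and work as-is.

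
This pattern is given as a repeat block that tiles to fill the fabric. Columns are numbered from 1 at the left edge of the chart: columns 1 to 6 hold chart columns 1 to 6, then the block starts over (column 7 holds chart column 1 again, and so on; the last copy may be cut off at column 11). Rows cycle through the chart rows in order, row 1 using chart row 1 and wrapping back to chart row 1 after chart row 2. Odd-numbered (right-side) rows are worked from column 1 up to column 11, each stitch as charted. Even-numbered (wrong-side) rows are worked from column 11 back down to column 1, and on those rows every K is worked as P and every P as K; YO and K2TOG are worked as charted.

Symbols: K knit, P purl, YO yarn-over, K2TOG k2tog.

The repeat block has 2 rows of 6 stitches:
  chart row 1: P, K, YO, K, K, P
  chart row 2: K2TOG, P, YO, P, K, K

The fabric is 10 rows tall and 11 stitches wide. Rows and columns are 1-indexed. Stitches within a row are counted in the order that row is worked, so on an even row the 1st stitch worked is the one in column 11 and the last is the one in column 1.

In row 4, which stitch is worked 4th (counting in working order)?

Stitch:
K

Derivation:
Row 4 uses chart row ((4-1) mod 2)+1 = 2. Row 4 is even, so WS.
Chart row 2 tiled across columns 1-11: K2TOG P YO P K K K2TOG P YO P K
WS row: flip the tiled sequence (start at column 11) and apply K<->P; YO and K2TOG stay.
Row 4 as worked: P K YO K K2TOG P P K YO K K2TOG
The 4th stitch worked is K.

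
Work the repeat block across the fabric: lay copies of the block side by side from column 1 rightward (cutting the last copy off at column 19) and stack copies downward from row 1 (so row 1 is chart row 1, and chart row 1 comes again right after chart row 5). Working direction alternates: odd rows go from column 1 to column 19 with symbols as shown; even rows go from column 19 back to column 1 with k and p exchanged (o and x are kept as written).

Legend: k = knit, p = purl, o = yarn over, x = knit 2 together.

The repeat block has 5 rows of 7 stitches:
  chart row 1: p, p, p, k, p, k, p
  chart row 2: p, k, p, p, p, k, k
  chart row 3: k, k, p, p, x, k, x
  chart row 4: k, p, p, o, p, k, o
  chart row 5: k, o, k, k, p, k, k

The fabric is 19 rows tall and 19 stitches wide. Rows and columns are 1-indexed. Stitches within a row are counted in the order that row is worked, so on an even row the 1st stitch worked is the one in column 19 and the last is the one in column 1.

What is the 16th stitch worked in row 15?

Stitch:
o

Derivation:
Row 15 uses chart row ((15-1) mod 5)+1 = 5. Row 15 is odd, so RS.
Chart row 5 tiled across columns 1-19: k o k k p k k k o k k p k k k o k k p
Right side: take the tiled row as-is (worked left to right from column 1).
Stitch 16 in working order -> o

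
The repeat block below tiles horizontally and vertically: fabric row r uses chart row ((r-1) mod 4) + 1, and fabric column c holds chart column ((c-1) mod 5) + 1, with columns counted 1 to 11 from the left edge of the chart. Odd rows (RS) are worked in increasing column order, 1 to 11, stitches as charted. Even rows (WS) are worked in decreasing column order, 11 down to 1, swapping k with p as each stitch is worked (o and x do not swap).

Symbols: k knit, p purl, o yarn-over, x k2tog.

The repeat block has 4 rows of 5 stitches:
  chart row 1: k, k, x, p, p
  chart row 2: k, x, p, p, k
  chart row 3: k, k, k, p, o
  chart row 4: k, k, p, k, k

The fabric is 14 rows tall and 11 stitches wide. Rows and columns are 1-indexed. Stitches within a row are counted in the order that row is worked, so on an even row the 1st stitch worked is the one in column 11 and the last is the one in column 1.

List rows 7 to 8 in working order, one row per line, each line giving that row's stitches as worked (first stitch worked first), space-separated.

Row 7: chart row 3, RS - tile across columns 1-11 and work as-is.
Row 8: chart row 4, WS - tiled (columns 1-11): k k p k k k k p k k k; work from column 11 back to 1 with k<->p swapped.

== ROWS AS WORKED ==
k k k p o k k k p o k
p p p k p p p p k p p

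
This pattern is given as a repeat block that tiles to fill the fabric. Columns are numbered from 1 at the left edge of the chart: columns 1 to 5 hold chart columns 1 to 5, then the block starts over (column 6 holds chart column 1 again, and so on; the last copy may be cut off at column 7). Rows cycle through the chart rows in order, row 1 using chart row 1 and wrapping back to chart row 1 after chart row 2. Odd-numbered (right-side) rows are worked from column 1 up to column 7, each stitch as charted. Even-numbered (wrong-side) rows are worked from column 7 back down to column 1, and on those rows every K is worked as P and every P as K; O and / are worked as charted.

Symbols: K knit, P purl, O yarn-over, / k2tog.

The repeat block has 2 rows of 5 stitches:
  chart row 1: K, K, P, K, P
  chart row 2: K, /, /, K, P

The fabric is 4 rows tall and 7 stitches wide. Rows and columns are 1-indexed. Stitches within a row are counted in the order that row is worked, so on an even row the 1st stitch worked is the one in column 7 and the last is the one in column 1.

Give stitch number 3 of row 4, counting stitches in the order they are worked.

Result:
K

Derivation:
For row 4: chart row = ((4-1) mod 2) + 1 = 2; this is a WS (even) row.
Chart row 2 tiled across columns 1-7: K / / K P K /
WS: work from column 7 back to column 1 (reverse the tiled row), swapping K<->P (O and / unchanged).
Row 4 as worked: / P K P / / P
The 3rd stitch worked is K.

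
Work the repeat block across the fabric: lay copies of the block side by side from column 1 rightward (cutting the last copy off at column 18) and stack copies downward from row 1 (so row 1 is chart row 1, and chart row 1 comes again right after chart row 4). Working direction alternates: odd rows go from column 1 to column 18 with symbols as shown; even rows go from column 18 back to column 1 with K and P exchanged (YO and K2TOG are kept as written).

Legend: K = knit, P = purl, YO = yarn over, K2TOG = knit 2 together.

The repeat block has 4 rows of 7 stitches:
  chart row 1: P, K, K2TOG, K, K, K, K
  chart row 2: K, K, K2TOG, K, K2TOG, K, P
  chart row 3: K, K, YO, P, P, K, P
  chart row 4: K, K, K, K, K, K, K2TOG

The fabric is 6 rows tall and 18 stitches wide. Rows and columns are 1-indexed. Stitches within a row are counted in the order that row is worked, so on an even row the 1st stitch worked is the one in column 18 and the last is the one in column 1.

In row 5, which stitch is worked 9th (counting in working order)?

For row 5: chart row = ((5-1) mod 4) + 1 = 1; this is a RS (odd) row.
Chart row 1 tiled across columns 1-18: P K K2TOG K K K K P K K2TOG K K K K P K K2TOG K
RS row: no reversal, no swap; stitch n worked = column n.
Counting 9 along the worked row gives K.

Stitch:
K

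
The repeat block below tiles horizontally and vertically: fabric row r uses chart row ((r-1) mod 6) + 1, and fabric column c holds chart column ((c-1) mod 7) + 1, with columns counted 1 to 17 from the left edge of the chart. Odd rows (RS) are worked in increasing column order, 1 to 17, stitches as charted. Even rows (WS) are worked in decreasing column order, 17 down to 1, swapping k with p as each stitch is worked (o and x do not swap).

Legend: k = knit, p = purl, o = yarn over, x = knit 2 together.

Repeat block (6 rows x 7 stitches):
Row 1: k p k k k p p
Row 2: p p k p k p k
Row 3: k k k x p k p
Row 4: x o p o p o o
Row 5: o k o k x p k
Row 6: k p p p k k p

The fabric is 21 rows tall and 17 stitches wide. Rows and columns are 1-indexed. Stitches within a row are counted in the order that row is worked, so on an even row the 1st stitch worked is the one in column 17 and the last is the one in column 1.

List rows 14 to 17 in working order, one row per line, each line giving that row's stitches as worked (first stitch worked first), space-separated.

== ROWS AS WORKED ==
p k k p k p k p k k p k p k p k k
k k k x p k p k k k x p k p k k k
k o x o o k o k o x o o k o k o x
o k o k x p k o k o k x p k o k o

Derivation:
Row 14: chart row 2, WS - tiled (columns 1-17): p p k p k p k p p k p k p k p p k; work from column 17 back to 1 with k<->p swapped.
Row 15: chart row 3, RS - tile across columns 1-17 and work as-is.
Row 16: chart row 4, WS - tiled (columns 1-17): x o p o p o o x o p o p o o x o p; work from column 17 back to 1 with k<->p swapped.
Row 17: chart row 5, RS - tile across columns 1-17 and work as-is.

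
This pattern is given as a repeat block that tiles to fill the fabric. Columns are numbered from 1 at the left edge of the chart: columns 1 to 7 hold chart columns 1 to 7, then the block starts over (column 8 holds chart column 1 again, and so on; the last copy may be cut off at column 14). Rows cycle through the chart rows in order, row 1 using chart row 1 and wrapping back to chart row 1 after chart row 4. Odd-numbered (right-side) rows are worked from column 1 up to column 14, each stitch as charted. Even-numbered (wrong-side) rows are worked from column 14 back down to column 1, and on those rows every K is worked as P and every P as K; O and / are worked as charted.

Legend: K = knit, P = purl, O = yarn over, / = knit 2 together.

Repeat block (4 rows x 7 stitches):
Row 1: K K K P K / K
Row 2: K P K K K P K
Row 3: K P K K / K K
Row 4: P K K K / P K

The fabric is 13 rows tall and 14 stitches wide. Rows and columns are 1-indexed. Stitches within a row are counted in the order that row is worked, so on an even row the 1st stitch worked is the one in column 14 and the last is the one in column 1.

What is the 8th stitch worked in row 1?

Row 1: (1-1) mod 4 = 0, so use chart row 1. Odd row -> RS.
Chart row 1 tiled across columns 1-14: K K K P K / K K K K P K / K
RS row: no reversal, no swap; stitch n worked = column n.
The 8th stitch worked is K.

Stitch:
K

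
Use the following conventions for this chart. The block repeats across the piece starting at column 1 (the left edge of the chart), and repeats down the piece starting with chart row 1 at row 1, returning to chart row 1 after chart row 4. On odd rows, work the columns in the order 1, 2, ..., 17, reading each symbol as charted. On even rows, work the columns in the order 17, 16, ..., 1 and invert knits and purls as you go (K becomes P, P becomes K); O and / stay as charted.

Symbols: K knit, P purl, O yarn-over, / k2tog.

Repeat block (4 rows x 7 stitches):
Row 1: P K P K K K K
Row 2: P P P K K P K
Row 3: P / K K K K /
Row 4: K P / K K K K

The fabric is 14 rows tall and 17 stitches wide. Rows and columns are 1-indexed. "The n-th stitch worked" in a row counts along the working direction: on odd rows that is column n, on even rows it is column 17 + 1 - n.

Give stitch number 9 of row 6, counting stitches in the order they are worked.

Result:
K

Derivation:
Row 6: (6-1) mod 4 = 1, so use chart row 2. Even row -> WS.
Chart row 2 tiled across columns 1-17: P P P K K P K P P P K K P K P P P
Wrong side: read the tiled row from column 17 down to 1 and exchange K with P (leave O, /).
Row 6 as worked: K K K P K P P K K K P K P P K K K
Counting 9 along the worked row gives K.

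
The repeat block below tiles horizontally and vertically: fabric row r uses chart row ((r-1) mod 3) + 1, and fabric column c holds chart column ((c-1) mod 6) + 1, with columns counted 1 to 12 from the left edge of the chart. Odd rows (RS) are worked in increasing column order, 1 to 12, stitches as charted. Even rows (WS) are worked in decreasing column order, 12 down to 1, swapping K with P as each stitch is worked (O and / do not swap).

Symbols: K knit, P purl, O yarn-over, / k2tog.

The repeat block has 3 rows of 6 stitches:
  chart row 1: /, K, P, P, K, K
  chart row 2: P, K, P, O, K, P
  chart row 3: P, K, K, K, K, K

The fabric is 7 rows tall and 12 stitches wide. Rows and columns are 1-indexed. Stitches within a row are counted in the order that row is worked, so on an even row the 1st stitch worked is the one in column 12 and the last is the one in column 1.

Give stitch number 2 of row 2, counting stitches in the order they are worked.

== STITCH ==
P

Derivation:
Row 2: (2-1) mod 3 = 1, so use chart row 2. Even row -> WS.
Chart row 2 tiled across columns 1-12: P K P O K P P K P O K P
Wrong side: read the tiled row from column 12 down to 1 and exchange K with P (leave O, /).
Row 2 as worked: K P O K P K K P O K P K
Counting 2 along the worked row gives P.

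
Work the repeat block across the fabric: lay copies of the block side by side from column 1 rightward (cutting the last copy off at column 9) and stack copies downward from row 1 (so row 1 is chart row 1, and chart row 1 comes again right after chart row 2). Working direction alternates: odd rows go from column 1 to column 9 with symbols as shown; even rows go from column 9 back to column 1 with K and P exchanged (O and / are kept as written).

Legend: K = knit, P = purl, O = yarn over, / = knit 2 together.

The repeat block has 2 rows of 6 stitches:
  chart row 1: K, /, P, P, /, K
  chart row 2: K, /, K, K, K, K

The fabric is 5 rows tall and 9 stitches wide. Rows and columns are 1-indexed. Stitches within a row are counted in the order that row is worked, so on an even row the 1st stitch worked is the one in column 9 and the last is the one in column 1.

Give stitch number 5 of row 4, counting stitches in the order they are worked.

Stitch:
P

Derivation:
For row 4: chart row = ((4-1) mod 2) + 1 = 2; this is a WS (even) row.
Chart row 2 tiled across columns 1-9: K / K K K K K / K
WS: work from column 9 back to column 1 (reverse the tiled row), swapping K<->P (O and / unchanged).
Row 4 as worked: P / P P P P P / P
Stitch 5 in working order -> P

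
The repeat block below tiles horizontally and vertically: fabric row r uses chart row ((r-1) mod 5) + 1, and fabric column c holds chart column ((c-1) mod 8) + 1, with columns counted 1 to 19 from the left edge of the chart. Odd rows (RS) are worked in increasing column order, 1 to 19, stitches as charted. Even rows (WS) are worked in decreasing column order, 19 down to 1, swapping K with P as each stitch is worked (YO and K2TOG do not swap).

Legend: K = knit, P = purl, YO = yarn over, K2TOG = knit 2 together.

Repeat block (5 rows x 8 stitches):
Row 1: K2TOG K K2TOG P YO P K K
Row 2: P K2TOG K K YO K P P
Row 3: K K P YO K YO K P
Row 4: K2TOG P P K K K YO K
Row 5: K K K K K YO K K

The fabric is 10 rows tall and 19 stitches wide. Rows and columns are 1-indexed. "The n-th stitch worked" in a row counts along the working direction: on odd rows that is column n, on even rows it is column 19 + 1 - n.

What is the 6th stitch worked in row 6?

Result:
K

Derivation:
For row 6: chart row = ((6-1) mod 5) + 1 = 1; this is a WS (even) row.
Chart row 1 tiled across columns 1-19: K2TOG K K2TOG P YO P K K K2TOG K K2TOG P YO P K K K2TOG K K2TOG
WS row: flip the tiled sequence (start at column 19) and apply K<->P; YO and K2TOG stay.
Row 6 as worked: K2TOG P K2TOG P P K YO K K2TOG P K2TOG P P K YO K K2TOG P K2TOG
Counting 6 along the worked row gives K.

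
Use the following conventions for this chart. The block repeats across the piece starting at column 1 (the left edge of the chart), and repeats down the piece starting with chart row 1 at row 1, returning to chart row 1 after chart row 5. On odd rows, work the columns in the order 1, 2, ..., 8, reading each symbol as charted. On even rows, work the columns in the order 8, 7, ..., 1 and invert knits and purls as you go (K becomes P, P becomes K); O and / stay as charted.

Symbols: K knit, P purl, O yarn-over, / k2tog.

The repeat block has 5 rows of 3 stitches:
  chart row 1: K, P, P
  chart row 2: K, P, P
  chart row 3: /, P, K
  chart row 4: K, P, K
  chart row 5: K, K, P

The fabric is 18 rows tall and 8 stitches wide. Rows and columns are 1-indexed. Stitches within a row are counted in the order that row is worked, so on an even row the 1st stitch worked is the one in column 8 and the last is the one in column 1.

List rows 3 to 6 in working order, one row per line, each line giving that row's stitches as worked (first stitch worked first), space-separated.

Row 3: chart row 3, RS - tile across columns 1-8 and work as-is.
Row 4: chart row 4, WS - tiled (columns 1-8): K P K K P K K P; work from column 8 back to 1 with K<->P swapped.
Row 5: chart row 5, RS - tile across columns 1-8 and work as-is.
Row 6: chart row 1, WS - tiled (columns 1-8): K P P K P P K P; work from column 8 back to 1 with K<->P swapped.

== ROWS AS WORKED ==
/ P K / P K / P
K P P K P P K P
K K P K K P K K
K P K K P K K P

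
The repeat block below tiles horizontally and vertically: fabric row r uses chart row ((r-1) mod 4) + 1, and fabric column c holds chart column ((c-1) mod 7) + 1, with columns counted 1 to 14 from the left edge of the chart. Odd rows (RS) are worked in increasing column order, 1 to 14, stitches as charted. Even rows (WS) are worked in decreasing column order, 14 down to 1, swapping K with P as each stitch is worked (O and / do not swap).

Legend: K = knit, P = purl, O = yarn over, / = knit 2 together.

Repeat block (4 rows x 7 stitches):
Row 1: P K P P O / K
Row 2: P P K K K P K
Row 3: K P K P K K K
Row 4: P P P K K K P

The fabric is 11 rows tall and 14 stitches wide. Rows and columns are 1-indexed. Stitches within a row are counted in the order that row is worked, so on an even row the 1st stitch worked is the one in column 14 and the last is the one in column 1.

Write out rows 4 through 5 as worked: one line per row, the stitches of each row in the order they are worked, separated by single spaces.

Result:
K P P P K K K K P P P K K K
P K P P O / K P K P P O / K

Derivation:
Row 4: chart row 4, WS - tiled (columns 1-14): P P P K K K P P P P K K K P; work from column 14 back to 1 with K<->P swapped.
Row 5: chart row 1, RS - tile across columns 1-14 and work as-is.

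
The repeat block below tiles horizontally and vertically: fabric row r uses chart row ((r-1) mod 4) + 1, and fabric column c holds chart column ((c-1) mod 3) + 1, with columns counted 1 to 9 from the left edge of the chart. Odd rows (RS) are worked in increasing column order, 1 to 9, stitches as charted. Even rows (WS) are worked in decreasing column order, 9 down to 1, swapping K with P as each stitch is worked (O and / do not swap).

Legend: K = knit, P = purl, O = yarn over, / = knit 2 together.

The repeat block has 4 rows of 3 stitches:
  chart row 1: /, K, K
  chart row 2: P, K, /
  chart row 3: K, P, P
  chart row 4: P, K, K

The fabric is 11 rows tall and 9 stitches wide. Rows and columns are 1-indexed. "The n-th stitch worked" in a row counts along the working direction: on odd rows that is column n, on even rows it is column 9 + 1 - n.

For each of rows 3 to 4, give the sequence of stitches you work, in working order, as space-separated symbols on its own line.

Row 3: chart row 3, RS - tile across columns 1-9 and work as-is.
Row 4: chart row 4, WS - tiled (columns 1-9): P K K P K K P K K; work from column 9 back to 1 with K<->P swapped.

Result:
K P P K P P K P P
P P K P P K P P K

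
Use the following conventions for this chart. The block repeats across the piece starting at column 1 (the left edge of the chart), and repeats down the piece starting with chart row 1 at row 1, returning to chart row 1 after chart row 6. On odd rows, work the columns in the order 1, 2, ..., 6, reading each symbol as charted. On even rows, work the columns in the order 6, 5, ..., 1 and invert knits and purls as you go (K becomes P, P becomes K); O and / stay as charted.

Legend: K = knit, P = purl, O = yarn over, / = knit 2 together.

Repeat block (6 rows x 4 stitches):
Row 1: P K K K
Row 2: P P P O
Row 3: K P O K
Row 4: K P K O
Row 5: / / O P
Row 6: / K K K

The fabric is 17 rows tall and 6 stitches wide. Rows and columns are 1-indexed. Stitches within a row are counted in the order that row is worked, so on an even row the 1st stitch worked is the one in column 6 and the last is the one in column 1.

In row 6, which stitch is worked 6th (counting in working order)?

Stitch:
/

Derivation:
Row 6 uses chart row ((6-1) mod 6)+1 = 6. Row 6 is even, so WS.
Chart row 6 tiled across columns 1-6: / K K K / K
WS row: flip the tiled sequence (start at column 6) and apply K<->P; O and / stay.
Row 6 as worked: P / P P P /
Stitch 6 in working order -> /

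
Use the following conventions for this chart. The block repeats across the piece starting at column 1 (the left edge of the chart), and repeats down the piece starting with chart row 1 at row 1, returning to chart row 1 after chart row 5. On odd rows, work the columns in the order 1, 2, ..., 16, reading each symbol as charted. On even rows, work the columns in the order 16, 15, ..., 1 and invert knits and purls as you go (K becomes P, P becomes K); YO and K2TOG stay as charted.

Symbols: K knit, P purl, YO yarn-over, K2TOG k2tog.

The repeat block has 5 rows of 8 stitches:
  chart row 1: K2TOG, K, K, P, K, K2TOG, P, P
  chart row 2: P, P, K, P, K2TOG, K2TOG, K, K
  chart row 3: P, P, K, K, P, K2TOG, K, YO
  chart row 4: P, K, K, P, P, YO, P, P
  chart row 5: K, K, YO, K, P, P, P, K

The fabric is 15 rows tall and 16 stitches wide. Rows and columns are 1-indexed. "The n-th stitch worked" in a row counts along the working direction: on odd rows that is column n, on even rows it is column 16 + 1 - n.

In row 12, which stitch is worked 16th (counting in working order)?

For row 12: chart row = ((12-1) mod 5) + 1 = 2; this is a WS (even) row.
Chart row 2 tiled across columns 1-16: P P K P K2TOG K2TOG K K P P K P K2TOG K2TOG K K
Wrong side: read the tiled row from column 16 down to 1 and exchange K with P (leave YO, K2TOG).
Row 12 as worked: P P K2TOG K2TOG K P K K P P K2TOG K2TOG K P K K
Counting 16 along the worked row gives K.

Result:
K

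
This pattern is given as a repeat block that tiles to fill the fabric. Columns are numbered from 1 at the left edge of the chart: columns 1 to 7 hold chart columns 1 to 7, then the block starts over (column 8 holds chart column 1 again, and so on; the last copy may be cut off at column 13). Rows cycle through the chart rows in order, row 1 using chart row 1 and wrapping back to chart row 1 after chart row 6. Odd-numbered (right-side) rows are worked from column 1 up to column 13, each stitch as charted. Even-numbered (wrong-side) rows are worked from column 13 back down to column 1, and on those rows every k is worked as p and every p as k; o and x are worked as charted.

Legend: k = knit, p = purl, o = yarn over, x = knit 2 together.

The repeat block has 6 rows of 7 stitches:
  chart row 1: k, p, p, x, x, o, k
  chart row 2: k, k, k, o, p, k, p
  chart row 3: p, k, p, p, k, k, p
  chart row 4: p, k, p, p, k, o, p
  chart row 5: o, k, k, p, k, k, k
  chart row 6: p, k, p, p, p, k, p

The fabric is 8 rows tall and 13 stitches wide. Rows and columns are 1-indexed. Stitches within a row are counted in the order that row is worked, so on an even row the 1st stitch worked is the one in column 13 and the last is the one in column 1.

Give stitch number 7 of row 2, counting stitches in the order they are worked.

Row 2 uses chart row ((2-1) mod 6)+1 = 2. Row 2 is even, so WS.
Chart row 2 tiled across columns 1-13: k k k o p k p k k k o p k
Wrong side: read the tiled row from column 13 down to 1 and exchange k with p (leave o, x).
Row 2 as worked: p k o p p p k p k o p p p
Stitch 7 in working order -> k

== STITCH ==
k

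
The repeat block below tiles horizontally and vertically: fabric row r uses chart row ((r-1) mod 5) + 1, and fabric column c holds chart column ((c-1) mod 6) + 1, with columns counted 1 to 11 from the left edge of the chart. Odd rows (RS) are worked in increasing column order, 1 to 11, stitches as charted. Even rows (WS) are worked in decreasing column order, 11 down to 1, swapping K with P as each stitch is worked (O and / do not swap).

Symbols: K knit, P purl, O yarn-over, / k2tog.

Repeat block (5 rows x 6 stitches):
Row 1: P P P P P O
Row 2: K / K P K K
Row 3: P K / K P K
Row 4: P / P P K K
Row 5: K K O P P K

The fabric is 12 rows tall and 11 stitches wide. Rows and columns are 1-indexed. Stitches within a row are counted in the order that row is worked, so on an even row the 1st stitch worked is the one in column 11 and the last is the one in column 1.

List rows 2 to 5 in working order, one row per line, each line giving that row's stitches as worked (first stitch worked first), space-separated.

== ROWS AS WORKED ==
P K P / P P P K P / P
P K / K P K P K / K P
P K K / K P P K K / K
K K O P P K K K O P P

Derivation:
Row 2: chart row 2, WS - tiled (columns 1-11): K / K P K K K / K P K; work from column 11 back to 1 with K<->P swapped.
Row 3: chart row 3, RS - tile across columns 1-11 and work as-is.
Row 4: chart row 4, WS - tiled (columns 1-11): P / P P K K P / P P K; work from column 11 back to 1 with K<->P swapped.
Row 5: chart row 5, RS - tile across columns 1-11 and work as-is.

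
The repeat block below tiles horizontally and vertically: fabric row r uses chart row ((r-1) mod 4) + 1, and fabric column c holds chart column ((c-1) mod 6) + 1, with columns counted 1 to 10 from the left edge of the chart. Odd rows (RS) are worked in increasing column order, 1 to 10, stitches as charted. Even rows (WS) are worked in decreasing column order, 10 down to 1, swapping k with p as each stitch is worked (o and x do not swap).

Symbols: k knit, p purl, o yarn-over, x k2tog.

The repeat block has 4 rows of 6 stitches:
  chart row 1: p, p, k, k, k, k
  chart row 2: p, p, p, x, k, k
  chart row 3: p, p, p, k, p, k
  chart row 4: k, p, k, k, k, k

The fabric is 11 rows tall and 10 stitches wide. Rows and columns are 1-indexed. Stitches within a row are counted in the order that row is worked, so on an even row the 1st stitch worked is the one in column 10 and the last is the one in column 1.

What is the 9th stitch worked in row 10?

Result:
k

Derivation:
For row 10: chart row = ((10-1) mod 4) + 1 = 2; this is a WS (even) row.
Chart row 2 tiled across columns 1-10: p p p x k k p p p x
WS row: flip the tiled sequence (start at column 10) and apply k<->p; o and x stay.
Row 10 as worked: x k k k p p x k k k
Stitch 9 in working order -> k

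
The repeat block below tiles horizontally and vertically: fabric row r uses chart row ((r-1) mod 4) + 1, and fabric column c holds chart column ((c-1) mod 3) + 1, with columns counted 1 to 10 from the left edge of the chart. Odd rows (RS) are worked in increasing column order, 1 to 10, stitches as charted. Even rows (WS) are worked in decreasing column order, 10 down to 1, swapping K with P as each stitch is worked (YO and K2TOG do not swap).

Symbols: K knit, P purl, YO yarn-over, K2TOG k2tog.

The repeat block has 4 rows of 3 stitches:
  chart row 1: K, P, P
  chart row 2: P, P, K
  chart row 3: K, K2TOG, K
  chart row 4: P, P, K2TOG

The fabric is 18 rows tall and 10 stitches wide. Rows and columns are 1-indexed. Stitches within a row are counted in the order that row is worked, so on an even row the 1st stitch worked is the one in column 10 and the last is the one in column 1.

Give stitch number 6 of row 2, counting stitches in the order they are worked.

Result:
K

Derivation:
For row 2: chart row = ((2-1) mod 4) + 1 = 2; this is a WS (even) row.
Chart row 2 tiled across columns 1-10: P P K P P K P P K P
WS row: flip the tiled sequence (start at column 10) and apply K<->P; YO and K2TOG stay.
Row 2 as worked: K P K K P K K P K K
Stitch 6 in working order -> K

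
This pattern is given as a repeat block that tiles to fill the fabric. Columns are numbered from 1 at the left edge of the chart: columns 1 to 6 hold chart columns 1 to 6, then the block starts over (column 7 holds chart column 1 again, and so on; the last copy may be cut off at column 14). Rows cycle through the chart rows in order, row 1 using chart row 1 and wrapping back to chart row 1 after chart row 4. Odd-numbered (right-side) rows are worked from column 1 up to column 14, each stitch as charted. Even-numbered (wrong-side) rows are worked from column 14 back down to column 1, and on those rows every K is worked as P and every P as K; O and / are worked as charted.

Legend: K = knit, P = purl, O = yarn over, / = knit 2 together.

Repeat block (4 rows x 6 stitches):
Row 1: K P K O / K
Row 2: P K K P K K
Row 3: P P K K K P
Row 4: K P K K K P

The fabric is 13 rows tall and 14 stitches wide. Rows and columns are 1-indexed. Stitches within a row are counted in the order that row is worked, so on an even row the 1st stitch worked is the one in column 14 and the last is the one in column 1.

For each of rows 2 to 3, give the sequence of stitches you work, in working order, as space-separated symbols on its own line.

Row 2: chart row 2, WS - tiled (columns 1-14): P K K P K K P K K P K K P K; work from column 14 back to 1 with K<->P swapped.
Row 3: chart row 3, RS - tile across columns 1-14 and work as-is.

Result:
P K P P K P P K P P K P P K
P P K K K P P P K K K P P P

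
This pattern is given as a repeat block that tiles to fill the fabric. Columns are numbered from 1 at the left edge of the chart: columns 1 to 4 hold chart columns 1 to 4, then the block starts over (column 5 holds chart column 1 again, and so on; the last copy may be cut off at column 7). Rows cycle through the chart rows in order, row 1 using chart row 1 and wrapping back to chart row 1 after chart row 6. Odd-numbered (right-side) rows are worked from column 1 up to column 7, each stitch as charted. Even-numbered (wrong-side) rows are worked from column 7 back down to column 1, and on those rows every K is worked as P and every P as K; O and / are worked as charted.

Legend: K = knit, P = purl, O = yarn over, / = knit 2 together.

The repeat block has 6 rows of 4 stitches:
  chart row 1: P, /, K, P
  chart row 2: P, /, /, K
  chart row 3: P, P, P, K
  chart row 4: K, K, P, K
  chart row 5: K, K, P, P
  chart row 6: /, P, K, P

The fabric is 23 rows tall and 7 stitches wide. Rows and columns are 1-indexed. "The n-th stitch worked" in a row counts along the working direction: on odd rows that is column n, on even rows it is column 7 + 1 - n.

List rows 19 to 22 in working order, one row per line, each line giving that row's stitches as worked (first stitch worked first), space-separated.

Rows as worked:
P / K P P / K
/ / K P / / K
P P P K P P P
K P P P K P P

Derivation:
Row 19: chart row 1, RS - tile across columns 1-7 and work as-is.
Row 20: chart row 2, WS - tiled (columns 1-7): P / / K P / /; work from column 7 back to 1 with K<->P swapped.
Row 21: chart row 3, RS - tile across columns 1-7 and work as-is.
Row 22: chart row 4, WS - tiled (columns 1-7): K K P K K K P; work from column 7 back to 1 with K<->P swapped.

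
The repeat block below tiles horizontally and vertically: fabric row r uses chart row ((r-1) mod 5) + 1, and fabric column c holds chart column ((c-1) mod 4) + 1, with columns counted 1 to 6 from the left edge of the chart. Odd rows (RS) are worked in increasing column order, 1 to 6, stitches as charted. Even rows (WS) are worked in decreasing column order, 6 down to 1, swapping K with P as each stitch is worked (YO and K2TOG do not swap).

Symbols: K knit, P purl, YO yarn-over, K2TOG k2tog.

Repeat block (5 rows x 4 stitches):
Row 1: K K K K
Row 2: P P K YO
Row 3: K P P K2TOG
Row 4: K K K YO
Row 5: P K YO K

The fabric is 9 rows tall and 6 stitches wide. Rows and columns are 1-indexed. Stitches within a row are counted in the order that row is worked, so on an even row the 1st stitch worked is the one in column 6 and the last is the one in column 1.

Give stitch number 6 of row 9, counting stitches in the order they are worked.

Row 9: (9-1) mod 5 = 3, so use chart row 4. Odd row -> RS.
Chart row 4 tiled across columns 1-6: K K K YO K K
RS: work column 1 to column 6, symbols as charted — the tiled row is the row as worked.
The 6th stitch worked is K.

Stitch:
K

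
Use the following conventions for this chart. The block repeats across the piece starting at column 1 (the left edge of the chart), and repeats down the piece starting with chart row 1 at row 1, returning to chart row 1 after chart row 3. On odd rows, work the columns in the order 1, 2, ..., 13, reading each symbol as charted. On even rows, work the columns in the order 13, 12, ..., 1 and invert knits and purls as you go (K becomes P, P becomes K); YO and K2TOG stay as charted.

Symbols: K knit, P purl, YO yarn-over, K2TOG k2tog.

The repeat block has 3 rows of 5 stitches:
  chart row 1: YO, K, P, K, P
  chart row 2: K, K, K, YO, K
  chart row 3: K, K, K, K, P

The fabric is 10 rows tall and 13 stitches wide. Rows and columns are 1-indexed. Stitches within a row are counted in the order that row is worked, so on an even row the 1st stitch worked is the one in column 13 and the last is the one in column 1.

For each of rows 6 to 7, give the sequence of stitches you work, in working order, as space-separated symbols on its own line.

== ROWS AS WORKED ==
P P P K P P P P K P P P P
YO K P K P YO K P K P YO K P

Derivation:
Row 6: chart row 3, WS - tiled (columns 1-13): K K K K P K K K K P K K K; work from column 13 back to 1 with K<->P swapped.
Row 7: chart row 1, RS - tile across columns 1-13 and work as-is.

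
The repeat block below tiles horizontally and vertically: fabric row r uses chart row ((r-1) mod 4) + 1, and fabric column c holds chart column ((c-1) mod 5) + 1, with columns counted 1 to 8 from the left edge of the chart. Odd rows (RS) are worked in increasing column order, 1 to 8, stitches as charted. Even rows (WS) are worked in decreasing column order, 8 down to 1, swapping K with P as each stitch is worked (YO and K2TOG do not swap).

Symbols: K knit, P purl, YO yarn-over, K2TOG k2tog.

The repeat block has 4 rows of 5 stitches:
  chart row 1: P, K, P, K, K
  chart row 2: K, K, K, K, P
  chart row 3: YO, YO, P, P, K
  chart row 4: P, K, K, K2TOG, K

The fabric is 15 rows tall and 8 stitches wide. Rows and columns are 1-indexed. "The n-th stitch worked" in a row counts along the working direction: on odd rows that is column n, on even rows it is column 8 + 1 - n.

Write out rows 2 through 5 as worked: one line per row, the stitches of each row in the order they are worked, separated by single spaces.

Row 2: chart row 2, WS - tiled (columns 1-8): K K K K P K K K; work from column 8 back to 1 with K<->P swapped.
Row 3: chart row 3, RS - tile across columns 1-8 and work as-is.
Row 4: chart row 4, WS - tiled (columns 1-8): P K K K2TOG K P K K; work from column 8 back to 1 with K<->P swapped.
Row 5: chart row 1, RS - tile across columns 1-8 and work as-is.

Result:
P P P K P P P P
YO YO P P K YO YO P
P P K P K2TOG P P K
P K P K K P K P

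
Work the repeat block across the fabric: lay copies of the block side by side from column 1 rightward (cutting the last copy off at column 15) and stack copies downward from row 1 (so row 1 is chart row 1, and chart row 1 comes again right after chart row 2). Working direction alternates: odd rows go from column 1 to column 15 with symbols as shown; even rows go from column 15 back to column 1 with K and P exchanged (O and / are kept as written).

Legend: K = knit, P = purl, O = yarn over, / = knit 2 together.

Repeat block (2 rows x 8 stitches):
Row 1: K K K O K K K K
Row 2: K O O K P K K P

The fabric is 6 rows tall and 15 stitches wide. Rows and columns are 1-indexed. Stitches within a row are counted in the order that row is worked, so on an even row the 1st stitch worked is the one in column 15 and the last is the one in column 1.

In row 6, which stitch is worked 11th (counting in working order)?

Result:
K

Derivation:
Row 6: (6-1) mod 2 = 1, so use chart row 2. Even row -> WS.
Chart row 2 tiled across columns 1-15: K O O K P K K P K O O K P K K
WS: work from column 15 back to column 1 (reverse the tiled row), swapping K<->P (O and / unchanged).
Row 6 as worked: P P K P O O P K P P K P O O P
Counting 11 along the worked row gives K.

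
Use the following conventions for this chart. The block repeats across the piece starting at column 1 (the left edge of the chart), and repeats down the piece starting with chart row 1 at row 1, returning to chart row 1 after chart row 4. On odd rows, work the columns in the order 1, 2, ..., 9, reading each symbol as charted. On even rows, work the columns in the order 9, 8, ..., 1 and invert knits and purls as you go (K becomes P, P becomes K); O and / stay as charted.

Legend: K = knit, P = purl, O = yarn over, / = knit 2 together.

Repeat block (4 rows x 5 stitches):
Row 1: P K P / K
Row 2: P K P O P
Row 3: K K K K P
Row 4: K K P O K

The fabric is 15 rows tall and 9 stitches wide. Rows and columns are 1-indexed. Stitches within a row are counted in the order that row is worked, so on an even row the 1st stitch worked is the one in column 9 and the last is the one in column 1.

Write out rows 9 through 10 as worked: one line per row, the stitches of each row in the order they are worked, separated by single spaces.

Result:
P K P / K P K P /
O K P K K O K P K

Derivation:
Row 9: chart row 1, RS - tile across columns 1-9 and work as-is.
Row 10: chart row 2, WS - tiled (columns 1-9): P K P O P P K P O; work from column 9 back to 1 with K<->P swapped.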